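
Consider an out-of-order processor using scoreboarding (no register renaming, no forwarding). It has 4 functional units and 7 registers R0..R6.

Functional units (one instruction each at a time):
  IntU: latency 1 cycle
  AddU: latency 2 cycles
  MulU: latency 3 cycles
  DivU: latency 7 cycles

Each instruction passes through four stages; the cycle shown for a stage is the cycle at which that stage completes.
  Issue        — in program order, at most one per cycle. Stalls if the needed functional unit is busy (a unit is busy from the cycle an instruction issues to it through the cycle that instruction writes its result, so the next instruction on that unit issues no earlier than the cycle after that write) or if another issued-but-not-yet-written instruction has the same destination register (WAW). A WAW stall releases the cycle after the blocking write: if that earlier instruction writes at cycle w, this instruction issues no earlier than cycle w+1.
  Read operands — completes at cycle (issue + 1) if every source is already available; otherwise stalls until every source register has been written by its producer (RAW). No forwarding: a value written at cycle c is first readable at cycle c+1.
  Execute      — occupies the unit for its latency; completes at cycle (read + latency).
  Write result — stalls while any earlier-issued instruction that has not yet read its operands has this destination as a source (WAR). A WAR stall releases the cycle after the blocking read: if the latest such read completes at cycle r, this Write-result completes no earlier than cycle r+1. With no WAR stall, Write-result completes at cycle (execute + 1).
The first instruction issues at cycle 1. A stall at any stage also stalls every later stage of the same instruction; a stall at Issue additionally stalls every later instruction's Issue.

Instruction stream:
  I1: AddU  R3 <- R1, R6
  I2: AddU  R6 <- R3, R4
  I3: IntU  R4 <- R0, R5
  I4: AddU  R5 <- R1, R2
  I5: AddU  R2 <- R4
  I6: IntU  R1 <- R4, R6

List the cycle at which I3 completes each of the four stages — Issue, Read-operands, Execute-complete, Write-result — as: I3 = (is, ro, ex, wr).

I1: IS=1 RO=2 EX=4 WR=5
I2: IS=6 RO=7 EX=9 WR=10  [struct: AddU busy until I1 writes@5]
I3: IS=7 RO=8 EX=9 WR=10
I4: IS=11 RO=12 EX=14 WR=15  [struct: AddU busy until I2 writes@10]
I5: IS=16 RO=17 EX=19 WR=20  [struct: AddU busy until I4 writes@15]
I6: IS=17 RO=18 EX=19 WR=20

I3 = (7, 8, 9, 10)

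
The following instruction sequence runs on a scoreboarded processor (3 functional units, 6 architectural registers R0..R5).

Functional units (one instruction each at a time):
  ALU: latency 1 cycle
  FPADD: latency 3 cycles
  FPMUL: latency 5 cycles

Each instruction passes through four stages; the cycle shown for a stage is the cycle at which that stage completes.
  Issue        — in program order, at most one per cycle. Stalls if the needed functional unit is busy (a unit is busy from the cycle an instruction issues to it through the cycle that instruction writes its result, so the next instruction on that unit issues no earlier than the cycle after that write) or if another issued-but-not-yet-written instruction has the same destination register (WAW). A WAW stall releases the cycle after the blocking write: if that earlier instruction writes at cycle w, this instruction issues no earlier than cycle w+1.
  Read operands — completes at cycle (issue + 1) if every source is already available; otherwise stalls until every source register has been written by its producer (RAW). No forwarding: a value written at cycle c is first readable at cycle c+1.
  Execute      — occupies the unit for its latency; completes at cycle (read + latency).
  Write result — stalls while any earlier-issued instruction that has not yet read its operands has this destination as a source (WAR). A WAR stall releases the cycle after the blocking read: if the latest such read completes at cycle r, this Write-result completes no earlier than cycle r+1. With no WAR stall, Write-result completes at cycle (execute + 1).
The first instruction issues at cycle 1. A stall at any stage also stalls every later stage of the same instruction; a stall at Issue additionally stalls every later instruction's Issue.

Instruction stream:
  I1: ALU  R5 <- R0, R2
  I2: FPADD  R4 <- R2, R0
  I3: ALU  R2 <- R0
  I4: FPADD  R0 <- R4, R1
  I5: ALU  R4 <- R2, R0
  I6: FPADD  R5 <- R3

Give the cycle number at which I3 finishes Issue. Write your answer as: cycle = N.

cycle = 5

cycle 1: I1→ALU
cycle 2: I1 RO | I2→FPADD
cycle 3: I1 EX | I2 RO
cycle 4: I1 WR R5
cycle 5: I3→ALU
cycle 6: I2 EX | I3 RO
cycle 7: I2 WR R4 | I3 EX
cycle 8: I3 WR R2 | I4→FPADD
cycle 9: I4 RO | I5→ALU
cycle 12: I4 EX
cycle 13: I4 WR R0
cycle 14: I5 RO | I6→FPADD
cycle 15: I5 EX | I6 RO
cycle 16: I5 WR R4
cycle 18: I6 EX
cycle 19: I6 WR R5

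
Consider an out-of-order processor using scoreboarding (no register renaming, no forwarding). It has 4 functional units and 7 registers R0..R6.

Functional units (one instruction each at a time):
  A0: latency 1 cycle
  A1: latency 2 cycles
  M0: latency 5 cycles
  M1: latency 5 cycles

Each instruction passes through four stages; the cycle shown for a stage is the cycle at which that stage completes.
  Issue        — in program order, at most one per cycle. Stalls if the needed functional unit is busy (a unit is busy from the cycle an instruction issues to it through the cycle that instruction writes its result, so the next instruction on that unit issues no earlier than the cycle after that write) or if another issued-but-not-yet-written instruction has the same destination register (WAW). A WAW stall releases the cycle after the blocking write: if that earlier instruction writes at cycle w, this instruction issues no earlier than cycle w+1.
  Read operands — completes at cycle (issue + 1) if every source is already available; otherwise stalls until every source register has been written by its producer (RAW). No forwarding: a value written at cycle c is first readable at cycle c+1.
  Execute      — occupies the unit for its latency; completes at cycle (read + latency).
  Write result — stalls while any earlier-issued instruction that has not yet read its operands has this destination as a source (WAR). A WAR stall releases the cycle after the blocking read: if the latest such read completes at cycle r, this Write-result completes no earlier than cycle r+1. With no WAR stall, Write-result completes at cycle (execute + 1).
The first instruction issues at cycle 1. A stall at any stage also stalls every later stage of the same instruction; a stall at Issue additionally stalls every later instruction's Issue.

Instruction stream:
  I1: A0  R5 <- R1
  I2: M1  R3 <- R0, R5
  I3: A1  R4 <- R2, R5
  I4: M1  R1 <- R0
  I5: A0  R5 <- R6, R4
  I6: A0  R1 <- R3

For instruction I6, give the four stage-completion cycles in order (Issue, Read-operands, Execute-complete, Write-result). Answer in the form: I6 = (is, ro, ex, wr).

I6 = (20, 21, 22, 23)

I1: IS=1 RO=2 EX=3 WR=4
I2: IS=2 RO=5 EX=10 WR=11  [RAW R5: wait I1 write@4]
I3: IS=3 RO=5 EX=7 WR=8  [RAW R5: wait I1 write@4]
I4: IS=12 RO=13 EX=18 WR=19  [struct: M1 busy until I2 writes@11]
I5: IS=13 RO=14 EX=15 WR=16
I6: IS=20 RO=21 EX=22 WR=23  [WAW R1: wait I4 write@19]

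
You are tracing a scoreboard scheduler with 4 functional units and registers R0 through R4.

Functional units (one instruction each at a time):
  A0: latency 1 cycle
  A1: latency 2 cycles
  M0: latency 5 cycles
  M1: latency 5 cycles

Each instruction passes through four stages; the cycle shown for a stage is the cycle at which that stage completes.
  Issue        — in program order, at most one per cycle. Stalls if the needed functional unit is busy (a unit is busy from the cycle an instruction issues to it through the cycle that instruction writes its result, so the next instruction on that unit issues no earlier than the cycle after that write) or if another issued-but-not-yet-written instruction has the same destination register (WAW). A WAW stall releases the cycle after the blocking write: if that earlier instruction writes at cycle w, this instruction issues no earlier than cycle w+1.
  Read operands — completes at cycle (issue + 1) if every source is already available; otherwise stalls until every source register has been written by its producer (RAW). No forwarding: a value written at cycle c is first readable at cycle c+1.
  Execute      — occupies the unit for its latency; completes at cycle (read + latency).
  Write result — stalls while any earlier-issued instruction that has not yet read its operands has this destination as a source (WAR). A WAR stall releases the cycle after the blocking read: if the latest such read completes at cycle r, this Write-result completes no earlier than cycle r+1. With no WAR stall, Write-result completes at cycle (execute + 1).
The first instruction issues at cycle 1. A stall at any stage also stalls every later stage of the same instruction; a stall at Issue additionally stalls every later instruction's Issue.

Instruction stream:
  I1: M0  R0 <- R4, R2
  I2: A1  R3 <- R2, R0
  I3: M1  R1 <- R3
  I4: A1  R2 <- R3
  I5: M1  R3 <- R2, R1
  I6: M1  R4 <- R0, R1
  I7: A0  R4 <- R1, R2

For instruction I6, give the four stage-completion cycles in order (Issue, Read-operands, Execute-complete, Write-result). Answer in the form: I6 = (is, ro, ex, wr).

I6 = (28, 29, 34, 35)

t=1  I1 issues→M0
t=2  I1 reads | I2 issues→A1
t=3  I3 issues→M1
t=7  I1 exec-done
t=8  I1 writes R0
t=9  I2 reads
t=11  I2 exec-done
t=12  I2 writes R3
t=13  I3 reads | I4 issues→A1
t=14  I4 reads
t=16  I4 exec-done
t=17  I4 writes R2
t=18  I3 exec-done
t=19  I3 writes R1
t=20  I5 issues→M1
t=21  I5 reads
t=26  I5 exec-done
t=27  I5 writes R3
t=28  I6 issues→M1
t=29  I6 reads
t=34  I6 exec-done
t=35  I6 writes R4
t=36  I7 issues→A0
t=37  I7 reads
t=38  I7 exec-done
t=39  I7 writes R4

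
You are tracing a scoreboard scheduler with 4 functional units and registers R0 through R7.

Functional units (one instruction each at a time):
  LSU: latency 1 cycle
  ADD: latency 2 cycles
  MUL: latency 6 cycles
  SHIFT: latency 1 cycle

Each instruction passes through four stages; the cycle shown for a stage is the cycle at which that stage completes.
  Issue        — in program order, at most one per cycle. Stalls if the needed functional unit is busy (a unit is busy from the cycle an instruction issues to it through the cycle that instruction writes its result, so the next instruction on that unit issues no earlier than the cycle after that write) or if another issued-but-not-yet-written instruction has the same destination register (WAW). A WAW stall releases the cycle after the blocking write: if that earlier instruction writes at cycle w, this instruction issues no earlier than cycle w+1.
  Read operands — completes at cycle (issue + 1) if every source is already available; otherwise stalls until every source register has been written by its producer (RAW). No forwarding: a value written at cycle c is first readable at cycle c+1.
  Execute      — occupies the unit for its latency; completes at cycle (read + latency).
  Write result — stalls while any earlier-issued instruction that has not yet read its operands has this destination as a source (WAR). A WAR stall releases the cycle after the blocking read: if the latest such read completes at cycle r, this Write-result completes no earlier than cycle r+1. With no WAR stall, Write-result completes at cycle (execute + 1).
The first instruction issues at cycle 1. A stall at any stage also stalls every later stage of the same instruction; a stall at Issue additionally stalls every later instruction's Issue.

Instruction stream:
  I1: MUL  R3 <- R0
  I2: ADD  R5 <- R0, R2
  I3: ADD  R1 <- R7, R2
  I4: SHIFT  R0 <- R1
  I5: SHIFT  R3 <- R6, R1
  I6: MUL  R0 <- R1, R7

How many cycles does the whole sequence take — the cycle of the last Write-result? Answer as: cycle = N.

1) issue 1, read 2, done 8, write 9
2) issue 2, read 3, done 5, write 6
3) issue 7, read 8, done 10, write 11  <struct: ADD busy until I2 writes@6>
4) issue 8, read 12, done 13, write 14  <RAW R1: wait I3 write@11>
5) issue 15, read 16, done 17, write 18  <struct: SHIFT busy until I4 writes@14>
6) issue 16, read 17, done 23, write 24

cycle = 24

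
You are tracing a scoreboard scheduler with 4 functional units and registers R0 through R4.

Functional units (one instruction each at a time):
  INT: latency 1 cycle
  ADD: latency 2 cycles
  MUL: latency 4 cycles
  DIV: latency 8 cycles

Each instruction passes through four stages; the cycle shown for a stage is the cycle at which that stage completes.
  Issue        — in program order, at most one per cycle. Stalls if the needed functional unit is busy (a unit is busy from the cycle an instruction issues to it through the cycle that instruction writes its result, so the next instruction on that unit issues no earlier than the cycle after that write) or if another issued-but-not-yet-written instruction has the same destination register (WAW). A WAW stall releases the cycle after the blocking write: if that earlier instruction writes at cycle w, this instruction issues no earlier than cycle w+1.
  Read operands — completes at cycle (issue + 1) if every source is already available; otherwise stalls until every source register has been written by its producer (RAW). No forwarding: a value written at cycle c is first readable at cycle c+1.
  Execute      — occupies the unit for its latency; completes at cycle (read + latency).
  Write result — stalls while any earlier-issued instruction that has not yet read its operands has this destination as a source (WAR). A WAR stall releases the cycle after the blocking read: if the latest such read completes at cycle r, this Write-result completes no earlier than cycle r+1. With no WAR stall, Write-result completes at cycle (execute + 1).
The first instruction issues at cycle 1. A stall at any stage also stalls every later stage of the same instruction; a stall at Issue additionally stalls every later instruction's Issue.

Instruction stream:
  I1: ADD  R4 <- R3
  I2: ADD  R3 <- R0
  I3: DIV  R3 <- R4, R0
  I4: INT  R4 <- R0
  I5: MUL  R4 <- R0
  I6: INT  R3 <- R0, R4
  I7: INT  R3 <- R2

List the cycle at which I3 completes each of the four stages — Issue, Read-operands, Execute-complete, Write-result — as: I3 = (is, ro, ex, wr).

I3 = (11, 12, 20, 21)

c1: I1 issues→ADD
c2: I1 reads
c4: I1 exec-done
c5: I1 writes R4
c6: I2 issues→ADD
c7: I2 reads
c9: I2 exec-done
c10: I2 writes R3
c11: I3 issues→DIV
c12: I3 reads; I4 issues→INT
c13: I4 reads
c14: I4 exec-done
c15: I4 writes R4
c16: I5 issues→MUL
c17: I5 reads
c20: I3 exec-done
c21: I3 writes R3; I5 exec-done
c22: I5 writes R4; I6 issues→INT
c23: I6 reads
c24: I6 exec-done
c25: I6 writes R3
c26: I7 issues→INT
c27: I7 reads
c28: I7 exec-done
c29: I7 writes R3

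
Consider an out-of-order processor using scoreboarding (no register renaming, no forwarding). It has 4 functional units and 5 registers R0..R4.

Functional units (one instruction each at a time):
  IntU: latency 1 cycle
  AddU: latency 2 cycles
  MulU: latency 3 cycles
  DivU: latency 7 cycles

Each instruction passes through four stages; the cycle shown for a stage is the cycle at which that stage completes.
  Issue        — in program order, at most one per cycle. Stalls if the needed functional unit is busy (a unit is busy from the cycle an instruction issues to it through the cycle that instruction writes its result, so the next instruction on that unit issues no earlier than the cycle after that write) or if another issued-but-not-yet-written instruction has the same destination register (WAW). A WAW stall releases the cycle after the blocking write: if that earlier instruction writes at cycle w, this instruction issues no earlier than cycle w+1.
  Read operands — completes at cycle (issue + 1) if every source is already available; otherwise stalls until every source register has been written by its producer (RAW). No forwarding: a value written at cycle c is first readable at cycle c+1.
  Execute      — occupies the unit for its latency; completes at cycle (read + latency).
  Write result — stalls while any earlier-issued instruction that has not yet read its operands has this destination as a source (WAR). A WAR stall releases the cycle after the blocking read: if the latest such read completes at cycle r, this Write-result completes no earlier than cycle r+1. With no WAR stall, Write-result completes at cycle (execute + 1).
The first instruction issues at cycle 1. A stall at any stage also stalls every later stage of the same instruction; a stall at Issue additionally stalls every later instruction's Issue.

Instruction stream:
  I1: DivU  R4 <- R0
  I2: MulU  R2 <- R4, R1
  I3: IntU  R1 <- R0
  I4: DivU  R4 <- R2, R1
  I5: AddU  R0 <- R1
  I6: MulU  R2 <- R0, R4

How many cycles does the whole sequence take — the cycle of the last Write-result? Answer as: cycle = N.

cycle = 29

[I1] 1/2/9/10
[I2] 2/11/14/15  (RAW R4: wait I1 write@10)
[I3] 3/4/5/12  (WAR R1: wait I2 read@11)
[I4] 11/16/23/24  (struct: DivU busy until I1 writes@10; RAW R2: wait I2 write@15)
[I5] 12/13/15/16
[I6] 16/25/28/29  (struct: MulU busy until I2 writes@15; RAW R4: wait I4 write@24)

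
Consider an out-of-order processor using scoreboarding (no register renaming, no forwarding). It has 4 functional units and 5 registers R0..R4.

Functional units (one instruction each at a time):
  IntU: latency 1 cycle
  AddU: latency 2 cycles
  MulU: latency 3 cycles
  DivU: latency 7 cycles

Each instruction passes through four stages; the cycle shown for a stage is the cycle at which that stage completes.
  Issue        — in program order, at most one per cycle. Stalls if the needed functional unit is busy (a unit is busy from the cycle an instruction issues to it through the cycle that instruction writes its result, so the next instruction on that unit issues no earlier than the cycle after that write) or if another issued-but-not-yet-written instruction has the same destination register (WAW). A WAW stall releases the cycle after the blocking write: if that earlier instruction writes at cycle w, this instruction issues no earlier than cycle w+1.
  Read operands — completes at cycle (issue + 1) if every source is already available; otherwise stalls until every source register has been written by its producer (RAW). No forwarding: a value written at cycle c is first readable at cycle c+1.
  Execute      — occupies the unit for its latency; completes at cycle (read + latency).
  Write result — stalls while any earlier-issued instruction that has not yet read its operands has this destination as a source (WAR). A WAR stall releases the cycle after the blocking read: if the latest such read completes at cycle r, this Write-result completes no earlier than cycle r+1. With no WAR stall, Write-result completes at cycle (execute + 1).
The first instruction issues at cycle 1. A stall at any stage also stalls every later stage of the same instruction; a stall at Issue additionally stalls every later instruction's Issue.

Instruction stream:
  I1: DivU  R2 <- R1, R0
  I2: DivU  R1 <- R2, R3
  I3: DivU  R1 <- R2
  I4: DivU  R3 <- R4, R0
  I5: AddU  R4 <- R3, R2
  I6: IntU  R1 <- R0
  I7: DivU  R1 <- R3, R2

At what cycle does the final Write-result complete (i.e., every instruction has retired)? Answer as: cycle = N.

cycle 1: I1 dispatched to DivU
cycle 2: I1 operands ready
cycle 9: I1 complete
cycle 10: R2←I1
cycle 11: I2 dispatched to DivU
cycle 12: I2 operands ready
cycle 19: I2 complete
cycle 20: R1←I2
cycle 21: I3 dispatched to DivU
cycle 22: I3 operands ready
cycle 29: I3 complete
cycle 30: R1←I3
cycle 31: I4 dispatched to DivU
cycle 32: I4 operands ready | I5 dispatched to AddU
cycle 33: I6 dispatched to IntU
cycle 34: I6 operands ready
cycle 35: I6 complete
cycle 36: R1←I6
cycle 39: I4 complete
cycle 40: R3←I4
cycle 41: I5 operands ready | I7 dispatched to DivU
cycle 42: I7 operands ready
cycle 43: I5 complete
cycle 44: R4←I5
cycle 49: I7 complete
cycle 50: R1←I7

cycle = 50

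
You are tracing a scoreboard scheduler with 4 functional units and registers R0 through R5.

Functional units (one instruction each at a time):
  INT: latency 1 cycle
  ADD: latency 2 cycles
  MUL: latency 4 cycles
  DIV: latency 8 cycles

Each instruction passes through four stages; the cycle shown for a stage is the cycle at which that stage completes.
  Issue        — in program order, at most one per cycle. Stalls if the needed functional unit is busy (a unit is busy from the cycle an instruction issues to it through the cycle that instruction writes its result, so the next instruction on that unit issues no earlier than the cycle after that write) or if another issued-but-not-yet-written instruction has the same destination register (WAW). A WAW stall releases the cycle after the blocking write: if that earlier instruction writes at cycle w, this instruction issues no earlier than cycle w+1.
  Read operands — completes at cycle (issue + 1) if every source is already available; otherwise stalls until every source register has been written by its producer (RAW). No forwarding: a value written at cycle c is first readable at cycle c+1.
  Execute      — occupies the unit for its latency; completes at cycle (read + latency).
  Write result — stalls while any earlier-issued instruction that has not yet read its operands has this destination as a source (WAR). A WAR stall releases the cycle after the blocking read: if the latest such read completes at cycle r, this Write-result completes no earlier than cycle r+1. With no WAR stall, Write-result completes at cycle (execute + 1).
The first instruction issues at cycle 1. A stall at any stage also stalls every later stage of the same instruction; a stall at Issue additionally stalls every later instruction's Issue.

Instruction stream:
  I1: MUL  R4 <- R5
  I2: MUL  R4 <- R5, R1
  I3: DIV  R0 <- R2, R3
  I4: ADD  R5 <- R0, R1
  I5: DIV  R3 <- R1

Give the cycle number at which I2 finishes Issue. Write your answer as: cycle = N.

cycle = 8

I1  is:1  ro:2  ex:6  wr:7
I2  is:8  ro:9  ex:13  wr:14  — struct: MUL busy until I1 writes@7
I3  is:9  ro:10  ex:18  wr:19
I4  is:10  ro:20  ex:22  wr:23  — RAW R0: wait I3 write@19
I5  is:20  ro:21  ex:29  wr:30  — struct: DIV busy until I3 writes@19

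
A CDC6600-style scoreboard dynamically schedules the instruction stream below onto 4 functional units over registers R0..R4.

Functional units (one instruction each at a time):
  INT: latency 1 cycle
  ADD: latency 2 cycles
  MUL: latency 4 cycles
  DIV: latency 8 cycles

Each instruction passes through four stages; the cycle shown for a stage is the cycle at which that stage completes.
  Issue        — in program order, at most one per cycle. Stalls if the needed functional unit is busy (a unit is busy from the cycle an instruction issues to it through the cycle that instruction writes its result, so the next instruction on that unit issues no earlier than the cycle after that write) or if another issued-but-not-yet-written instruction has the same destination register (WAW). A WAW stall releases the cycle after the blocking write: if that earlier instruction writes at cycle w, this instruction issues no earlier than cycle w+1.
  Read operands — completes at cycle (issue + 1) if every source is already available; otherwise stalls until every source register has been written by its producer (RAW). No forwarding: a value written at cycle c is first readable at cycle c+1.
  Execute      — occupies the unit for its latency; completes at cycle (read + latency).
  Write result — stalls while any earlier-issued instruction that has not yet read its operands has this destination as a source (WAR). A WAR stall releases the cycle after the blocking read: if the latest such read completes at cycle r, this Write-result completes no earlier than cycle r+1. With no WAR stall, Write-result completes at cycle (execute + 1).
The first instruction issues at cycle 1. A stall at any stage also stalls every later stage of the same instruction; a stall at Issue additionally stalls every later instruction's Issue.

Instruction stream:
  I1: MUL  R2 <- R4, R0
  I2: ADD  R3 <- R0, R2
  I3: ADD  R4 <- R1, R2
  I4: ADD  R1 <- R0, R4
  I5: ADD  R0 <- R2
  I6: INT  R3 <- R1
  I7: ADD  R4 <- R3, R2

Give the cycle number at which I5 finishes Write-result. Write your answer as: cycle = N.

t=1  I1 dispatched to MUL
t=2  I1 operands ready; I2 dispatched to ADD
t=6  I1 complete
t=7  R2←I1
t=8  I2 operands ready
t=10  I2 complete
t=11  R3←I2
t=12  I3 dispatched to ADD
t=13  I3 operands ready
t=15  I3 complete
t=16  R4←I3
t=17  I4 dispatched to ADD
t=18  I4 operands ready
t=20  I4 complete
t=21  R1←I4
t=22  I5 dispatched to ADD
t=23  I5 operands ready; I6 dispatched to INT
t=24  I6 operands ready
t=25  I5 complete; I6 complete
t=26  R0←I5; R3←I6
t=27  I7 dispatched to ADD
t=28  I7 operands ready
t=30  I7 complete
t=31  R4←I7

cycle = 26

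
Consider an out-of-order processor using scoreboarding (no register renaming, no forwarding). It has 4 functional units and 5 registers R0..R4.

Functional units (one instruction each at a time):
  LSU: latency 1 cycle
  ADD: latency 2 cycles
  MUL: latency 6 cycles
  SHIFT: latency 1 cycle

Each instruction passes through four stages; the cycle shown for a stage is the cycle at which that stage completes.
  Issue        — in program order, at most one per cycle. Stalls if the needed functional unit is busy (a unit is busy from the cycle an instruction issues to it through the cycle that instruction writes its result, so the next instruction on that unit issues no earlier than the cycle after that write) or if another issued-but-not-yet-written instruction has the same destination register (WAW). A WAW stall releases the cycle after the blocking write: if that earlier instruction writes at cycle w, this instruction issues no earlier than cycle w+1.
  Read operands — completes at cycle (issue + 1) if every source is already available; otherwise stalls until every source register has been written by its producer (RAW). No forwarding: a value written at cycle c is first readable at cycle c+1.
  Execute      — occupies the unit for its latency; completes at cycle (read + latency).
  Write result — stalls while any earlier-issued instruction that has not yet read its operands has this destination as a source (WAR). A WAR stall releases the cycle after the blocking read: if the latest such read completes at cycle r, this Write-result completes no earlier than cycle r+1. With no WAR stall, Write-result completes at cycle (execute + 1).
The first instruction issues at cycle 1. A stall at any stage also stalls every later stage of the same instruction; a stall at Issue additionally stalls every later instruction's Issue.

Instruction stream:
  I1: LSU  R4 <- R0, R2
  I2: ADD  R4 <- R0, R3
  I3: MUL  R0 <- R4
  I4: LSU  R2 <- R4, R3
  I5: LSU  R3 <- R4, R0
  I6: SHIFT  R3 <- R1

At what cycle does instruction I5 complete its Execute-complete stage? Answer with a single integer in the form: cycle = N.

cycle = 19

[I1] 1/2/3/4
[I2] 5/6/8/9  (WAW R4: wait I1 write@4)
[I3] 6/10/16/17  (RAW R4: wait I2 write@9)
[I4] 7/10/11/12  (RAW R4: wait I2 write@9)
[I5] 13/18/19/20  (struct: LSU busy until I4 writes@12; RAW R0: wait I3 write@17)
[I6] 21/22/23/24  (WAW R3: wait I5 write@20)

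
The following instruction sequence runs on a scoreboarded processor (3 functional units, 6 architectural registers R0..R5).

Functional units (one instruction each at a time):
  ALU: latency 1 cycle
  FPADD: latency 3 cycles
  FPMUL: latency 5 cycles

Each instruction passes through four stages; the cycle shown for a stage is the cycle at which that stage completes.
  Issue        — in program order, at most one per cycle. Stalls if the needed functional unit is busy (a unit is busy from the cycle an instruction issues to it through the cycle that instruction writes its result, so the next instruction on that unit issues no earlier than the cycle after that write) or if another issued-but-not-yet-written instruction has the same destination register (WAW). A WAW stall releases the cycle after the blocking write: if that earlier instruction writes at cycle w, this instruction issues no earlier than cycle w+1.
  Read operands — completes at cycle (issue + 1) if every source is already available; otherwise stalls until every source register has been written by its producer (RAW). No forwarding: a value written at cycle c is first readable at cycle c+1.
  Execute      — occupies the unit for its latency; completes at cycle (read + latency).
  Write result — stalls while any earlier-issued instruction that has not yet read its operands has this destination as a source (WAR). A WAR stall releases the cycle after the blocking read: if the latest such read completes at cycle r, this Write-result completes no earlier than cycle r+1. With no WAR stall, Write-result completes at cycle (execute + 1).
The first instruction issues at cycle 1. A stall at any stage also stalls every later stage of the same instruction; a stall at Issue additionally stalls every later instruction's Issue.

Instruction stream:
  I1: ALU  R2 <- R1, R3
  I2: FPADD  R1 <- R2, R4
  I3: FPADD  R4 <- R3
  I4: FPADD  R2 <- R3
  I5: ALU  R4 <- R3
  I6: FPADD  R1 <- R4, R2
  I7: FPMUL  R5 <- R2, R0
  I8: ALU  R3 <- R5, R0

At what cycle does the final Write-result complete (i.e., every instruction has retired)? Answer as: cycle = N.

cycle = 33

I1 -> (1, 2, 3, 4)
I2 -> (2, 5, 8, 9)  // RAW R2: wait I1 write@4
I3 -> (10, 11, 14, 15)  // struct: FPADD busy until I2 writes@9
I4 -> (16, 17, 20, 21)  // struct: FPADD busy until I3 writes@15
I5 -> (17, 18, 19, 20)
I6 -> (22, 23, 26, 27)  // struct: FPADD busy until I4 writes@21
I7 -> (23, 24, 29, 30)
I8 -> (24, 31, 32, 33)  // RAW R5: wait I7 write@30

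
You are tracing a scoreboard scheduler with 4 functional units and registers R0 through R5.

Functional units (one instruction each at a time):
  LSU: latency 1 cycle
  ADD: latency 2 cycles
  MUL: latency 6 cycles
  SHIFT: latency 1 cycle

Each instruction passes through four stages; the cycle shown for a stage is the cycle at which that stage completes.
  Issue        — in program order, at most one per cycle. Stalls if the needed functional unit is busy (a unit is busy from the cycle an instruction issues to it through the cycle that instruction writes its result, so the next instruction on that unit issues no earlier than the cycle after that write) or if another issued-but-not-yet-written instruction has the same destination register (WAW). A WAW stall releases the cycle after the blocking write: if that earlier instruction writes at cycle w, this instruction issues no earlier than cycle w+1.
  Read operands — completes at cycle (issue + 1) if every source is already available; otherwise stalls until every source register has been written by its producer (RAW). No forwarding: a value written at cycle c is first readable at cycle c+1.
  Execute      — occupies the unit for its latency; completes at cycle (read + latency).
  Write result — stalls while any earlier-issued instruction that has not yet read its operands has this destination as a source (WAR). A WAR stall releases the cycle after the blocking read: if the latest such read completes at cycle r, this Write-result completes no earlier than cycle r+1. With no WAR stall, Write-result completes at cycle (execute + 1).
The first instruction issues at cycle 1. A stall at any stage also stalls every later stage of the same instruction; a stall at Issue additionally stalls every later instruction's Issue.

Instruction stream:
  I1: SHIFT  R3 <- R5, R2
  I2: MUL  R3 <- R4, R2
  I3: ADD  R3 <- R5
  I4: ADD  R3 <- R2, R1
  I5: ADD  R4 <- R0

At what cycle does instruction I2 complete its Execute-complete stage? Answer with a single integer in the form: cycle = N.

cycle = 12

I1 -> (1, 2, 3, 4)
I2 -> (5, 6, 12, 13)  // WAW R3: wait I1 write@4
I3 -> (14, 15, 17, 18)  // WAW R3: wait I2 write@13
I4 -> (19, 20, 22, 23)  // struct: ADD busy until I3 writes@18
I5 -> (24, 25, 27, 28)  // struct: ADD busy until I4 writes@23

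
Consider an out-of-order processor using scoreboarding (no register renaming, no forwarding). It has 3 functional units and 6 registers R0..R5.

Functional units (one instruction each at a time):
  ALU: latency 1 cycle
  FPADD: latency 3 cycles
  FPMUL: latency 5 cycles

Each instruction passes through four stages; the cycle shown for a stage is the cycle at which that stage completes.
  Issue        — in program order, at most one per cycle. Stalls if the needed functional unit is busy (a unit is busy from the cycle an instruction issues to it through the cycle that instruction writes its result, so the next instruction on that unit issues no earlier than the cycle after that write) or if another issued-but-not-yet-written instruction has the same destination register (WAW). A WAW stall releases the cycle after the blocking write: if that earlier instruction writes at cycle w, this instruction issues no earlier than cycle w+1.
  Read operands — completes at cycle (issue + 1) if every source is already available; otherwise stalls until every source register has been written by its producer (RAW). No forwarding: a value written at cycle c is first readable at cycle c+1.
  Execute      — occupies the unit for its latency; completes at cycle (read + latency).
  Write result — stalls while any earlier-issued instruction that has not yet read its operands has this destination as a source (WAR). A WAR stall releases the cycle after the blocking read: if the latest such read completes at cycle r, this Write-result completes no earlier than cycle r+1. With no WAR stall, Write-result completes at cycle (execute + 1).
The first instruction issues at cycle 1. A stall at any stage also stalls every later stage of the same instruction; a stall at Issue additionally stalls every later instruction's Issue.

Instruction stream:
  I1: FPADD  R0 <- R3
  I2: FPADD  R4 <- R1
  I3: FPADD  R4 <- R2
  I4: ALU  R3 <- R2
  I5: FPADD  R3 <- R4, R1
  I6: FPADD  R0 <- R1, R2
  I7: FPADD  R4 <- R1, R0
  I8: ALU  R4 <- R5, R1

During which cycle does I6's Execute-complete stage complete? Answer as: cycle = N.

c1: I1 issues→FPADD
c2: I1 reads
c5: I1 exec-done
c6: I1 writes R0
c7: I2 issues→FPADD
c8: I2 reads
c11: I2 exec-done
c12: I2 writes R4
c13: I3 issues→FPADD
c14: I3 reads · I4 issues→ALU
c15: I4 reads
c16: I4 exec-done
c17: I3 exec-done · I4 writes R3
c18: I3 writes R4
c19: I5 issues→FPADD
c20: I5 reads
c23: I5 exec-done
c24: I5 writes R3
c25: I6 issues→FPADD
c26: I6 reads
c29: I6 exec-done
c30: I6 writes R0
c31: I7 issues→FPADD
c32: I7 reads
c35: I7 exec-done
c36: I7 writes R4
c37: I8 issues→ALU
c38: I8 reads
c39: I8 exec-done
c40: I8 writes R4

cycle = 29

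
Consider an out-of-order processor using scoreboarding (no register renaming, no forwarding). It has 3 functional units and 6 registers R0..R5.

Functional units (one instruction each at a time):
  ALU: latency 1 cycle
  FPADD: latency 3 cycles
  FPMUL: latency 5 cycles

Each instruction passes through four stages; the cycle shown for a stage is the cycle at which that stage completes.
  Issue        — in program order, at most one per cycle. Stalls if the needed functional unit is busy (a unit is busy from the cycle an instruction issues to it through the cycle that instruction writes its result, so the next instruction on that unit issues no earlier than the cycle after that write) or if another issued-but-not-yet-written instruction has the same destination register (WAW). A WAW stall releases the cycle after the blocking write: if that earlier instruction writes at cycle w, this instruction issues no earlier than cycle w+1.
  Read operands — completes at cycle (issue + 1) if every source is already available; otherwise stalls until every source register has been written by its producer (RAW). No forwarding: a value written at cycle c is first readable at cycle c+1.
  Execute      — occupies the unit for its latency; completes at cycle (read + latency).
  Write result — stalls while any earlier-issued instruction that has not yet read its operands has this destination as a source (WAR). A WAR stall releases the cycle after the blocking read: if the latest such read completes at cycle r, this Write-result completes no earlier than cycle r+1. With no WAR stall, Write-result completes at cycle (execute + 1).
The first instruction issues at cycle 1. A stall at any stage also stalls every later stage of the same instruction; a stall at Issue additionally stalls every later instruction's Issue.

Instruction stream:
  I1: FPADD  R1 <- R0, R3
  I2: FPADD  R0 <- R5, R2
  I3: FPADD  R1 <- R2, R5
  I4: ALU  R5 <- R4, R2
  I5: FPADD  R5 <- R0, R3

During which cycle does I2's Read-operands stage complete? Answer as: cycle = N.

cycle = 8

c1: I1 issues→FPADD
c2: I1 reads
c5: I1 exec-done
c6: I1 writes R1
c7: I2 issues→FPADD
c8: I2 reads
c11: I2 exec-done
c12: I2 writes R0
c13: I3 issues→FPADD
c14: I3 reads · I4 issues→ALU
c15: I4 reads
c16: I4 exec-done
c17: I3 exec-done · I4 writes R5
c18: I3 writes R1
c19: I5 issues→FPADD
c20: I5 reads
c23: I5 exec-done
c24: I5 writes R5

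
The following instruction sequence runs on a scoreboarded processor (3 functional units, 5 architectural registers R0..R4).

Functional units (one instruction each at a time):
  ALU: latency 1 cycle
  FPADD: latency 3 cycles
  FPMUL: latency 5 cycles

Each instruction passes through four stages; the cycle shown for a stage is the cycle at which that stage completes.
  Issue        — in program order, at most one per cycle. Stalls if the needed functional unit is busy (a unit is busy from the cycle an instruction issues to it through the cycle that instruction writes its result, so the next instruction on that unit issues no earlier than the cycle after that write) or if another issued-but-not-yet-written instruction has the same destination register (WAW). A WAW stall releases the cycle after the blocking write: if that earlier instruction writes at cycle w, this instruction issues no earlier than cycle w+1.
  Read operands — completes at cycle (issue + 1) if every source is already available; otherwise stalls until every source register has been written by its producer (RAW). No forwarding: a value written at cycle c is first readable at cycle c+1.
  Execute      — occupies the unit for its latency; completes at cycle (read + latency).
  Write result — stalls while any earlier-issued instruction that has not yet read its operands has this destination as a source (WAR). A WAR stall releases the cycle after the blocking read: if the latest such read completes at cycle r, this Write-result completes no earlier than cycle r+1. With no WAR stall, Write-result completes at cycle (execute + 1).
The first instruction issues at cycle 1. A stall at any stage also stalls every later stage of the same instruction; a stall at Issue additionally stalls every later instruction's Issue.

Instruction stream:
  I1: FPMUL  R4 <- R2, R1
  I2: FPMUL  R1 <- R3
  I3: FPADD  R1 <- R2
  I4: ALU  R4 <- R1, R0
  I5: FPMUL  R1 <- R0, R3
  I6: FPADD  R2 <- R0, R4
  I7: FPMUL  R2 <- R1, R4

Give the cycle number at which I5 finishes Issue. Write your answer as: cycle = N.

cycle = 23

c1: I1 issues→FPMUL
c2: I1 reads
c7: I1 exec-done
c8: I1 writes R4
c9: I2 issues→FPMUL
c10: I2 reads
c15: I2 exec-done
c16: I2 writes R1
c17: I3 issues→FPADD
c18: I3 reads · I4 issues→ALU
c21: I3 exec-done
c22: I3 writes R1
c23: I4 reads · I5 issues→FPMUL
c24: I4 exec-done · I5 reads · I6 issues→FPADD
c25: I4 writes R4
c26: I6 reads
c29: I5 exec-done · I6 exec-done
c30: I5 writes R1 · I6 writes R2
c31: I7 issues→FPMUL
c32: I7 reads
c37: I7 exec-done
c38: I7 writes R2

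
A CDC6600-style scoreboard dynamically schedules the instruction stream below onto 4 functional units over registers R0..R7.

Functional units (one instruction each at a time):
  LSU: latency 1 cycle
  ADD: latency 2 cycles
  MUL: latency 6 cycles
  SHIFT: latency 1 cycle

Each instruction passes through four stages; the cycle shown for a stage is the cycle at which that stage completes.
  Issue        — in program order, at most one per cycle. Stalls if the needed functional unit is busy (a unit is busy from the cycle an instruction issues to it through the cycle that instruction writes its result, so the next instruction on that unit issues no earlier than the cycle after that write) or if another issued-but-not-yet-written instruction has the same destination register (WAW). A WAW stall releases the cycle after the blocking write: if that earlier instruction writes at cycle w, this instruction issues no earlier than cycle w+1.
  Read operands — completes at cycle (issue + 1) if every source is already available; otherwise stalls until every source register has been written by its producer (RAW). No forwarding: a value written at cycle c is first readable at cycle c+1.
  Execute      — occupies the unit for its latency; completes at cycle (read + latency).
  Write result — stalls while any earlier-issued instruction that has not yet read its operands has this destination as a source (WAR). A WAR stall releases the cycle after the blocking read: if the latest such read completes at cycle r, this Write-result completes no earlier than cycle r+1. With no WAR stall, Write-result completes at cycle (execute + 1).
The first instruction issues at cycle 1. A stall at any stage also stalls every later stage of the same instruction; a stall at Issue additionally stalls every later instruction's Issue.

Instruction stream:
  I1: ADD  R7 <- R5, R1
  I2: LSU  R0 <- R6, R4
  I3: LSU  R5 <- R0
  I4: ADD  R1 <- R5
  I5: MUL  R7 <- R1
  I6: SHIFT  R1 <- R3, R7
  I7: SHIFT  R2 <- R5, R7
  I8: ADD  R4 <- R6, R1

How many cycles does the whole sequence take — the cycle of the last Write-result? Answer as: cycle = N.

I1: IS=1 RO=2 EX=4 WR=5
I2: IS=2 RO=3 EX=4 WR=5
I3: IS=6 RO=7 EX=8 WR=9  [struct: LSU busy until I2 writes@5]
I4: IS=7 RO=10 EX=12 WR=13  [RAW R5: wait I3 write@9]
I5: IS=8 RO=14 EX=20 WR=21  [RAW R1: wait I4 write@13]
I6: IS=14 RO=22 EX=23 WR=24  [WAW R1: wait I4 write@13; RAW R7: wait I5 write@21]
I7: IS=25 RO=26 EX=27 WR=28  [struct: SHIFT busy until I6 writes@24]
I8: IS=26 RO=27 EX=29 WR=30

cycle = 30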